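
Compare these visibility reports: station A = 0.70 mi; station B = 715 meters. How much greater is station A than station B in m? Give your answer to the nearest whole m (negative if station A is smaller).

412 m

station A: 0.70 SM = 1126.54 m.
Difference: 1126.54 − 715.00 = 412 m.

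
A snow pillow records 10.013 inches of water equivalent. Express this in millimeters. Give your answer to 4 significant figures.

254.3 mm

1 in = 25.4 mm, so 10.013 × 25.4 = 254.3 mm.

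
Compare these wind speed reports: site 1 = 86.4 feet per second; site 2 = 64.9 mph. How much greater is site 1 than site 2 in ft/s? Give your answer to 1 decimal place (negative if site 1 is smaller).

-8.8 ft/s

site 2: 64.9 mph = 95.187 ft/s.
Difference: 86.400 − 95.187 = -8.8 ft/s.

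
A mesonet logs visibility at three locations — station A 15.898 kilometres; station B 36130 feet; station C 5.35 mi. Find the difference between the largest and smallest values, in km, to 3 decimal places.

7.288 km

station B: 36130 ft = 11.01242 km.
station C: 5.35 SM = 8.60999 km.
Spread: 15.89800 − 8.60999 = 7.288 km.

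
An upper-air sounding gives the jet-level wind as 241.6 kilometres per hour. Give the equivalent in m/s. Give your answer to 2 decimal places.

67.11 m/s

1 km/h = 0.277778 m/s, so 241.6 × 0.277778 = 67.11 m/s.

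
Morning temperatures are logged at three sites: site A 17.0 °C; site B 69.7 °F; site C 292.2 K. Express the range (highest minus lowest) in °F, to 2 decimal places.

site B: 69.7 °F = 20.944 °C.
site C: 292.2 K = 19.050 °C.
Spread: 20.944 − 17.000 = 3.944 °C = 7.10 °F.

7.10 °F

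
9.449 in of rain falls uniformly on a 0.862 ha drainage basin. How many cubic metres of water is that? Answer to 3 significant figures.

2070 cubic metres

Depth: 9.449 in × 25.4 = 240.0046 mm.
Area: 0.862 ha = 8620 m².
1 mm over 1 m² is 1 L, so volume = 240.0046 × 8620 = 2068839.7 L = 2070 m³.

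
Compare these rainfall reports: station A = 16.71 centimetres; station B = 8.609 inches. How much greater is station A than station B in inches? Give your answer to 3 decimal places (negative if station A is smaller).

station A: 16.71 cm = 6.57874 in.
Difference: 6.57874 − 8.60900 = -2.030 in.

-2.030 in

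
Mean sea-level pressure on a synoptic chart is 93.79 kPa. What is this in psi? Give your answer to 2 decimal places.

13.60 psi

1 kPa = 0.145038 psi, so 93.79 × 0.145038 = 13.60 psi.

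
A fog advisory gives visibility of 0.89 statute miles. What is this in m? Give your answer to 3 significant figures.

1 SM = 1609.34 m, so 0.89 × 1609.34 = 1430 m.

1430 m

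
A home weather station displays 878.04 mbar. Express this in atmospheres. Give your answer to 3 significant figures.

0.867 atm

1 mb = 0.000986923 atm, so 878.04 × 0.000986923 = 0.867 atm.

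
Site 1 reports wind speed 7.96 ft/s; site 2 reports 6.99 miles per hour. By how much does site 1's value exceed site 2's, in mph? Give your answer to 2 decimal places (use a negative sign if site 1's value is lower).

site 1: 7.96 ft/s = 5.4273 mph.
Difference: 5.4273 − 6.9900 = -1.56 mph.

-1.56 mph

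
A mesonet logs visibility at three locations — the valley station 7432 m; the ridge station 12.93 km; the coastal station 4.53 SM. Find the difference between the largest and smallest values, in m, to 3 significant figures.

the ridge station: 12.93 km = 12930.00 m.
the coastal station: 4.53 SM = 7290.33 m.
Spread: 12930.00 − 7290.33 = 5640 m.

5640 m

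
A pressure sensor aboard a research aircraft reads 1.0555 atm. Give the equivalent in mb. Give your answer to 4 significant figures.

1 atm = 1013.25 mb, so 1.0555 × 1013.25 = 1069 mb.

1069 mb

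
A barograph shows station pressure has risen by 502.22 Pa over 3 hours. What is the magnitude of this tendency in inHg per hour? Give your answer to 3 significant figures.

0.0494 inHg per hour

502.22 Pa / 3 h × 0.0002953 inHg/Pa = 0.0494 inHg/h.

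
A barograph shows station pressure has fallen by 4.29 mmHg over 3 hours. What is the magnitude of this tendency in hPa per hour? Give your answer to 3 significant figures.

1.91 hPa per hour

4.29 mmHg / 3 h × 1.33322 hPa/mmHg = 1.91 hPa/h.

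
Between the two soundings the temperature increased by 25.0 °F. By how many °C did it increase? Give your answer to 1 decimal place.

A change of 1 °C equals a change of 1.8 °F: Δ°C = 25.0 × 0.5556 = 13.9 °C.

13.9 °C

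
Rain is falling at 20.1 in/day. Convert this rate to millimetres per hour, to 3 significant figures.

20.1 in/day × 25.4 mm/in × 0.0416667 day/hour = 21.3 mm/hour.

21.3 mm/hour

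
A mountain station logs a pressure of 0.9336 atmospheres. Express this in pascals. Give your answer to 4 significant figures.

94600 Pa

1 atm = 101325 Pa, so 0.9336 × 101325 = 94600 Pa.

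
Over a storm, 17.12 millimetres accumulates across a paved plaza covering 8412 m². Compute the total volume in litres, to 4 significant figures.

144000 litres

1 mm over 1 m² is 1 L, so volume = 17.12 × 8412 = 144013.44 L ≈ 144000 L.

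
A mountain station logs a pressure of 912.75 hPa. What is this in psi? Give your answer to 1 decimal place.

13.2 psi

1 hPa = 0.0145038 psi, so 912.75 × 0.0145038 = 13.2 psi.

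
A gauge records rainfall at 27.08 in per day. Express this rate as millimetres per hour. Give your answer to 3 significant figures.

28.7 mm/hour

27.08 in/day × 25.4 mm/in × 0.0416667 day/hour = 28.7 mm/hour.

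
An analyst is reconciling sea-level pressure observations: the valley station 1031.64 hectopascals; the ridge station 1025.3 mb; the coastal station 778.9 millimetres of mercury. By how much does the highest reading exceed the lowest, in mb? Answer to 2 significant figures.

13 mb

the valley station: 1031.64 hPa = 1031.64 mb.
the coastal station: 778.9 mmHg = 1038.45 mb.
Spread: 1038.45 − 1025.30 = 13 mb.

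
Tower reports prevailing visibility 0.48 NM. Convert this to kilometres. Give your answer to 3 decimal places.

1 nmi = 1.852 km, so 0.48 × 1.852 = 0.889 km.

0.889 km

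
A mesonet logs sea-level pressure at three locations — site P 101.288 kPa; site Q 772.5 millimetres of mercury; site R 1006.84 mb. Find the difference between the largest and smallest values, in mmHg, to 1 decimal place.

site P: 101.288 kPa = 759.722 mmHg.
site R: 1006.84 mb = 755.192 mmHg.
Spread: 772.500 − 755.192 = 17.3 mmHg.

17.3 mmHg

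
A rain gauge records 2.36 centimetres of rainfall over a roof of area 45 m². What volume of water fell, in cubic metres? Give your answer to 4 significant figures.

Depth: 2.36 cm × 10 = 23.6 mm.
1 mm over 1 m² is 1 L, so volume = 23.6 × 45 = 1062 L = 1.062 m³.

1.062 cubic metres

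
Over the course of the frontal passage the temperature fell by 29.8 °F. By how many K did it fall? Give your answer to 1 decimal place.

For a temperature change the 32° offset cancels: ΔK = 29.8 × 0.5556 = 16.6 K.

16.6 K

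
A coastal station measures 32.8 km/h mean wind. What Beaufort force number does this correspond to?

32.8 km/h = 9.1 m/s, which is Beaufort 5 (fresh breeze, 8.0–10.7 m/s).

Beaufort force 5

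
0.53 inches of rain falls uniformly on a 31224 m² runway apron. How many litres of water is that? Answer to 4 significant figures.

420300 litres

Depth: 0.53 in × 25.4 = 13.462 mm.
1 mm over 1 m² is 1 L, so volume = 13.462 × 31224 = 420337.49 L ≈ 420300 L.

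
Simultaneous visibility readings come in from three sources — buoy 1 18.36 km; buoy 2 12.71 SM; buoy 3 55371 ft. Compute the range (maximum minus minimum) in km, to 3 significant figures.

buoy 2: 12.71 SM = 20.4548 km.
buoy 3: 55371 ft = 16.8771 km.
Spread: 20.4548 − 16.8771 = 3.58 km.

3.58 km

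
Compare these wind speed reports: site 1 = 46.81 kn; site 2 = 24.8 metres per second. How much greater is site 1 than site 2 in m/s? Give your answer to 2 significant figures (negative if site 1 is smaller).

site 1: 46.81 kt = 24.0811 m/s.
Difference: 24.0811 − 24.8000 = -0.72 m/s.

-0.72 m/s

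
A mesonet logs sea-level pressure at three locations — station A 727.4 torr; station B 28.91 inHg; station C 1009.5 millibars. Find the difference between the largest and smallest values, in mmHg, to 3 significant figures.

29.8 mmHg

station B: 28.91 inHg = 734.314 mmHg.
station C: 1009.5 mb = 757.187 mmHg.
Spread: 757.187 − 727.400 = 29.8 mmHg.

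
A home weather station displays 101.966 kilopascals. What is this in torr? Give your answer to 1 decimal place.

1 kPa = 7.50062 mmHg, so 101.966 × 7.50062 = 764.8 mmHg.

764.8 mmHg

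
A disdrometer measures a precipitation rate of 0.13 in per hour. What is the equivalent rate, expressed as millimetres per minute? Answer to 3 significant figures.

0.0550 mm/minute

0.13 in/hour × 25.4 mm/in × 0.0166667 hour/minute = 0.0550 mm/minute.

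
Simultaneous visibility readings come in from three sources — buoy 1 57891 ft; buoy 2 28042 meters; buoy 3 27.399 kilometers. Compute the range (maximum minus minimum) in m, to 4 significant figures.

buoy 1: 57891 ft = 17645.18 m.
buoy 3: 27.399 km = 27399.00 m.
Spread: 28042.00 − 17645.18 = 10400 m.

10400 m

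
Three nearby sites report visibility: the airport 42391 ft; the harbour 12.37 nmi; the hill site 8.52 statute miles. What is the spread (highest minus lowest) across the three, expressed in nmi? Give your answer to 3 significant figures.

the airport: 42391 ft = 6.9767 nmi.
the hill site: 8.52 SM = 7.4037 nmi.
Spread: 12.3700 − 6.9767 = 5.39 nmi.

5.39 nmi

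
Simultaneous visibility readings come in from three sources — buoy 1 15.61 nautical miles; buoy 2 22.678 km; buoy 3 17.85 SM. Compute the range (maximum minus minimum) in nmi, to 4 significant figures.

buoy 2: 22.678 km = 12.24514 nmi.
buoy 3: 17.85 SM = 15.51123 nmi.
Spread: 15.61000 − 12.24514 = 3.365 nmi.

3.365 nmi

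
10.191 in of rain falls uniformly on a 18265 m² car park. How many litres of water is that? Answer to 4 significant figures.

4728000 litres

Depth: 10.191 in × 25.4 = 258.8514 mm.
1 mm over 1 m² is 1 L, so volume = 258.8514 × 18265 = 4727920.8 L ≈ 4728000 L.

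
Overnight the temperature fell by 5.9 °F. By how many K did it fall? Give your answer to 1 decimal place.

3.3 K

Converting a difference, only the 9/5 scale factor applies: ΔK = 5.9 × 0.5556 = 3.3 K.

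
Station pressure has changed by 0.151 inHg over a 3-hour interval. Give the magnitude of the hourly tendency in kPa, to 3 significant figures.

0.170 kPa per hour

0.151 inHg / 3 h × 3.38639 kPa/inHg = 0.170 kPa/h.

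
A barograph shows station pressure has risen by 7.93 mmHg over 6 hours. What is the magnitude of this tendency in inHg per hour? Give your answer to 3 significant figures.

0.0520 inHg per hour

7.93 mmHg / 6 h × 0.0393701 inHg/mmHg = 0.0520 inHg/h.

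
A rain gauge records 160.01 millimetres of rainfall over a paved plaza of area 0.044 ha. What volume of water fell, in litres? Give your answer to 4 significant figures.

Area: 0.044 ha = 440 m².
1 mm over 1 m² is 1 L, so volume = 160.01 × 440 = 70404.4 L ≈ 70400 L.

70400 litres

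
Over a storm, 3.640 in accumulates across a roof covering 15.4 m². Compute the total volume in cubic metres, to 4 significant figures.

Depth: 3.640 in × 25.4 = 92.456 mm.
1 mm over 1 m² is 1 L, so volume = 92.456 × 15.4 = 1423.8224 L = 1.424 m³.

1.424 cubic metres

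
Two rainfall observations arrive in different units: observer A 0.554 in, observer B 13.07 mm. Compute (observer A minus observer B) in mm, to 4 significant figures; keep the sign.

observer A: 0.554 in = 14.07160 mm.
Difference: 14.07160 − 13.07000 = 1.002 mm.

1.002 mm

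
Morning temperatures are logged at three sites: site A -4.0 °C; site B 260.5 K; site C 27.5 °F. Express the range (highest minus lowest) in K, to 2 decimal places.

10.15 K

site B: 260.5 K = -12.650 °C.
site C: 27.5 °F = -2.500 °C.
Spread: (-2.500) − (-12.650) = 10.150 °C.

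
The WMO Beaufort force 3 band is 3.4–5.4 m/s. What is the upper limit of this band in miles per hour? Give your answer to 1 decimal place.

3.4–5.4 m/s × 2.237 = 7.6–12.1 mph.

12.1 mph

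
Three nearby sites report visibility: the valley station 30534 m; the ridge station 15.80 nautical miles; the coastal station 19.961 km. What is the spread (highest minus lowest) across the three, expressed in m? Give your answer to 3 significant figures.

10600 m

the ridge station: 15.80 nmi = 29261.60 m.
the coastal station: 19.961 km = 19961.00 m.
Spread: 30534.00 − 19961.00 = 10600 m.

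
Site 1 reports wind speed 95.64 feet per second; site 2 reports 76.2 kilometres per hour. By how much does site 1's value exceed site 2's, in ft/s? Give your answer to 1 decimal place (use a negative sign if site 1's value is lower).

site 2: 76.2 km/h = 69.444 ft/s.
Difference: 95.640 − 69.444 = 26.2 ft/s.

26.2 ft/s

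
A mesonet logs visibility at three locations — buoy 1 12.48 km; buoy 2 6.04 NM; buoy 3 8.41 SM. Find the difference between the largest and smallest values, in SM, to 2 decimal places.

buoy 1: 12.48 km = 7.7547 SM.
buoy 2: 6.04 nmi = 6.9507 SM.
Spread: 8.4100 − 6.9507 = 1.46 SM.

1.46 SM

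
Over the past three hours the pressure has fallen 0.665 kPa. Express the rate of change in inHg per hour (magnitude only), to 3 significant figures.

0.0655 inHg per hour

0.665 kPa / 3 h × 0.2953 inHg/kPa = 0.0655 inHg/h.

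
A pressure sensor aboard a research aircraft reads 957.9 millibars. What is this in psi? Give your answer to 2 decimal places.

1 mb = 0.0145038 psi, so 957.9 × 0.0145038 = 13.89 psi.

13.89 psi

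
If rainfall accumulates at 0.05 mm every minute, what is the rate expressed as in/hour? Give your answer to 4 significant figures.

0.05 mm/minute × 0.0393701 in/mm × 60 minute/hour = 0.1181 in/hour.

0.1181 in/hour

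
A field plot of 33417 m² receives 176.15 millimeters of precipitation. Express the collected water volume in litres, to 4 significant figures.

1 mm over 1 m² is 1 L, so volume = 176.15 × 33417 = 5886404.5 L ≈ 5886000 L.

5886000 litres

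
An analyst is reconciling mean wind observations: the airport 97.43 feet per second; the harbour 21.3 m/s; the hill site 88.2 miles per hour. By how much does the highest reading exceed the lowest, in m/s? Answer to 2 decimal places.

the airport: 97.43 ft/s = 29.6967 m/s.
the hill site: 88.2 mph = 39.4289 m/s.
Spread: 39.4289 − 21.3000 = 18.13 m/s.

18.13 m/s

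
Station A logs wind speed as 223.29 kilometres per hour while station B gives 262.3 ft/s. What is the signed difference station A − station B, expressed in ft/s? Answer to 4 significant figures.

-58.81 ft/s

station A: 223.29 km/h = 203.4941 ft/s.
Difference: 203.4941 − 262.3000 = -58.81 ft/s.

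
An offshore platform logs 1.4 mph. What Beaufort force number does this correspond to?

Beaufort force 1

1.4 mph = 0.6 m/s, which is Beaufort 1 (light air, 0.3–1.5 m/s).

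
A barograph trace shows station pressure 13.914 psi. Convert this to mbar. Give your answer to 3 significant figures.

1 psi = 68.9476 mb, so 13.914 × 68.9476 = 959 mb.

959 mb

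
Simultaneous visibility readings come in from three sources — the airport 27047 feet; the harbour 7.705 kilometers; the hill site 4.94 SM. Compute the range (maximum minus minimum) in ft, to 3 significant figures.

the harbour: 7.705 km = 25278.87 ft.
the hill site: 4.94 SM = 26083.20 ft.
Spread: 27047.00 − 25278.87 = 1770 ft.

1770 ft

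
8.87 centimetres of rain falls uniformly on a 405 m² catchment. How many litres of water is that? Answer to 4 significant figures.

35920 litres

Depth: 8.87 cm × 10 = 88.7 mm.
1 mm over 1 m² is 1 L, so volume = 88.7 × 405 = 35923.5 L ≈ 35920 L.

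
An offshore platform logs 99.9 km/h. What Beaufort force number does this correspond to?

Beaufort force 10

99.9 km/h = 27.8 m/s, which is Beaufort 10 (storm, 24.5–28.4 m/s).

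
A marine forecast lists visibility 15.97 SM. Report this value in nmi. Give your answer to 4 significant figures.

13.88 nmi

1 SM = 0.868976 nmi, so 15.97 × 0.868976 = 13.88 nmi.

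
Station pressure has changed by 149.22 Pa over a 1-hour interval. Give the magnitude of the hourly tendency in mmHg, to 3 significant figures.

149.22 Pa / 1 h × 0.00750062 mmHg/Pa = 1.12 mmHg/h.

1.12 mmHg per hour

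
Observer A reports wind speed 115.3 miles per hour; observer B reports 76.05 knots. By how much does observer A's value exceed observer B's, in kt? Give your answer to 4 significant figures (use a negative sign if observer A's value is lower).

24.14 kt

observer A: 115.3 mph = 100.1930 kt.
Difference: 100.1930 − 76.0500 = 24.14 kt.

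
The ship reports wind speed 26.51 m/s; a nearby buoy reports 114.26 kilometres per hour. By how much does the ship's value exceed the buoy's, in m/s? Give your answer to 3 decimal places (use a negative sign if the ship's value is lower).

-5.229 m/s

the buoy: 114.26 km/h = 31.73889 m/s.
Difference: 26.51000 − 31.73889 = -5.229 m/s.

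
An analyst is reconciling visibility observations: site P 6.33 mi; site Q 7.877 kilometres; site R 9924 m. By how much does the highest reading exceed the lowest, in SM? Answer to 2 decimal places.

site Q: 7.877 km = 4.8945 SM.
site R: 9924 m = 6.1665 SM.
Spread: 6.3300 − 4.8945 = 1.44 SM.

1.44 SM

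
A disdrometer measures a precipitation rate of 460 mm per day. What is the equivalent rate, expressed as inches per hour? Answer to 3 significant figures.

0.755 in/hour

460 mm/day × 0.0393701 in/mm × 0.0416667 day/hour = 0.755 in/hour.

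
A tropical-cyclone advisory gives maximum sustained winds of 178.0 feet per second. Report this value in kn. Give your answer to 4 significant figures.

1 ft/s = 0.592484 kt, so 178.0 × 0.592484 = 105.5 kt.

105.5 kt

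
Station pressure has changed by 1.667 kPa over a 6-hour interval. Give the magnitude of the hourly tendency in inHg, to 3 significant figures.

0.0820 inHg per hour

1.667 kPa / 6 h × 0.2953 inHg/kPa = 0.0820 inHg/h.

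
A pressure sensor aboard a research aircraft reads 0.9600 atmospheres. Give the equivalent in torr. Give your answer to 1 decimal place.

729.6 mmHg

1 atm = 760 mmHg, so 0.9600 × 760 = 729.6 mmHg.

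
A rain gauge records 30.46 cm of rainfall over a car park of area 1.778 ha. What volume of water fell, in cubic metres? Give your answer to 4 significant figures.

5416 cubic metres

Depth: 30.46 cm × 10 = 304.6 mm.
Area: 1.778 ha = 17780 m².
1 mm over 1 m² is 1 L, so volume = 304.6 × 17780 = 5415788 L = 5416 m³.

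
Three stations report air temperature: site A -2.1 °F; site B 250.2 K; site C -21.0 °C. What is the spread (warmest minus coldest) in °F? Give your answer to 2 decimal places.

7.21 °F

site A: -2.1 °F = -18.944 °C.
site B: 250.2 K = -22.950 °C.
Spread: (-18.944) − (-22.950) = 4.006 °C = 7.21 °F.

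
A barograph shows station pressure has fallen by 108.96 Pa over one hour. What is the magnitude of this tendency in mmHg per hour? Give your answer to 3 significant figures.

108.96 Pa / 1 h × 0.00750062 mmHg/Pa = 0.817 mmHg/h.

0.817 mmHg per hour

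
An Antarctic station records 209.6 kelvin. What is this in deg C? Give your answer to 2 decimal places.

°C = 209.6 − 273.15 = -63.55 °C.

-63.55 °C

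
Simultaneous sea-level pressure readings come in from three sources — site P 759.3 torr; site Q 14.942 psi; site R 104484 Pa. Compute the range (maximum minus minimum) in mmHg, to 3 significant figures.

24.4 mmHg

site Q: 14.942 psi = 772.724 mmHg.
site R: 104484 Pa = 783.694 mmHg.
Spread: 783.694 − 759.300 = 24.4 mmHg.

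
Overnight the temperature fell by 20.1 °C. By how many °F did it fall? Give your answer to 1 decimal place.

36.2 °F

A change of 1 °C equals a change of 1.8 °F: Δ°F = 20.1 × 1.8 = 36.2 °F.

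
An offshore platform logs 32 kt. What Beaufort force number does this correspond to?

Beaufort force 7

32 kt lies in the Beaufort 7 band (near gale, 28–33 kt).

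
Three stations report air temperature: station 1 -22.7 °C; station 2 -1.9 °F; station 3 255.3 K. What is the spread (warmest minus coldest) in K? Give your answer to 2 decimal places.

4.85 K

station 2: -1.9 °F = -18.833 °C.
station 3: 255.3 K = -17.850 °C.
Spread: (-17.850) − (-22.700) = 4.850 °C.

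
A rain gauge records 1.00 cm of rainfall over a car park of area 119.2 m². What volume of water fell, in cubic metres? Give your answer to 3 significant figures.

1.19 cubic metres

Depth: 1.00 cm × 10 = 10 mm.
1 mm over 1 m² is 1 L, so volume = 10 × 119.2 = 1192 L = 1.19 m³.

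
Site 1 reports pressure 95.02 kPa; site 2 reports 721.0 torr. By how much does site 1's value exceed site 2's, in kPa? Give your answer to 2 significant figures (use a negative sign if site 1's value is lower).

site 2: 721.0 mmHg = 96.125 kPa.
Difference: 95.020 − 96.125 = -1.1 kPa.

-1.1 kPa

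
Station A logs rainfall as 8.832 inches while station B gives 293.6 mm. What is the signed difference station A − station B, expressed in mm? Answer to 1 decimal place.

station A: 8.832 in = 224.333 mm.
Difference: 224.333 − 293.600 = -69.3 mm.

-69.3 mm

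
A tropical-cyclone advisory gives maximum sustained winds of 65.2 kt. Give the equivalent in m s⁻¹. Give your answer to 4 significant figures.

1 kt = 0.514444 m/s, so 65.2 × 0.514444 = 33.54 m/s.

33.54 m/s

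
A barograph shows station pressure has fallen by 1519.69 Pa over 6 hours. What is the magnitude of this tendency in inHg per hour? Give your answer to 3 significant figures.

1519.69 Pa / 6 h × 0.0002953 inHg/Pa = 0.0748 inHg/h.

0.0748 inHg per hour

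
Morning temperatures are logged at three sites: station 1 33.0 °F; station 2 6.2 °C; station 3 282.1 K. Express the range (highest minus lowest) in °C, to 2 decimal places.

8.39 °C

station 1: 33.0 °F = 0.556 °C.
station 3: 282.1 K = 8.950 °C.
Spread: 8.950 − 0.556 = 8.394 °C.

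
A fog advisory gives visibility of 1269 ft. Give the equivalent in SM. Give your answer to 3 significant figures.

0.240 SM

1 ft = 0.000189394 SM, so 1269 × 0.000189394 = 0.240 SM.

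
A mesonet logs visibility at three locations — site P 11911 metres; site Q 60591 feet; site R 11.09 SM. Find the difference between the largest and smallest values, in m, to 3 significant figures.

6560 m

site Q: 60591 ft = 18468.14 m.
site R: 11.09 SM = 17847.62 m.
Spread: 18468.14 − 11911.00 = 6560 m.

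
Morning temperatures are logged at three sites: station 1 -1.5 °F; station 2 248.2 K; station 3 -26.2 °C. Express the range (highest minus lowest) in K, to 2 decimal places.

7.59 K

station 1: -1.5 °F = -18.611 °C.
station 2: 248.2 K = -24.950 °C.
Spread: (-18.611) − (-26.200) = 7.589 °C.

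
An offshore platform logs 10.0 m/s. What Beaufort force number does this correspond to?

Beaufort force 5

10.0 m/s lies in the Beaufort 5 band (fresh breeze, 8.0–10.7 m/s).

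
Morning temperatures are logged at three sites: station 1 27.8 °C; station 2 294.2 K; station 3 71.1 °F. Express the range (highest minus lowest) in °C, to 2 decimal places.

station 2: 294.2 K = 21.050 °C.
station 3: 71.1 °F = 21.722 °C.
Spread: 27.800 − 21.050 = 6.750 °C.

6.75 °C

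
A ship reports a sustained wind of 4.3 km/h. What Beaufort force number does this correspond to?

4.3 km/h = 1.2 m/s, which is Beaufort 1 (light air, 0.3–1.5 m/s).

Beaufort force 1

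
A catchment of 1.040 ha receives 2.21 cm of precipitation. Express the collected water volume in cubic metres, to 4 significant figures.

Depth: 2.21 cm × 10 = 22.1 mm.
Area: 1.040 ha = 10400 m².
1 mm over 1 m² is 1 L, so volume = 22.1 × 10400 = 229840 L = 229.8 m³.

229.8 cubic metres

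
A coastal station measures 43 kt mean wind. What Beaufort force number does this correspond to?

Beaufort force 9

43 kt lies in the Beaufort 9 band (strong gale, 41–47 kt).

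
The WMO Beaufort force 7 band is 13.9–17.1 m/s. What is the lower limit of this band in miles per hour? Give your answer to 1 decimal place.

13.9–17.1 m/s × 2.237 = 31.1–38.3 mph.

31.1 mph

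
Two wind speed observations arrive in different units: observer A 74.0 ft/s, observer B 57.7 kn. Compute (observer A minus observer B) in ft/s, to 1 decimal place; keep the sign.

observer B: 57.7 kt = 97.387 ft/s.
Difference: 74.000 − 97.387 = -23.4 ft/s.

-23.4 ft/s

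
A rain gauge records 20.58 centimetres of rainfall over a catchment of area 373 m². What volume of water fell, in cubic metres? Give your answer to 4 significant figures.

Depth: 20.58 cm × 10 = 205.8 mm.
1 mm over 1 m² is 1 L, so volume = 205.8 × 373 = 76763.4 L = 76.76 m³.

76.76 cubic metres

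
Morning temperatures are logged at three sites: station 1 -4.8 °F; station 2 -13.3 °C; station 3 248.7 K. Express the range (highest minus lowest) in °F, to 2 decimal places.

20.07 °F

station 1: -4.8 °F = -20.444 °C.
station 3: 248.7 K = -24.450 °C.
Spread: (-13.300) − (-24.450) = 11.150 °C = 20.07 °F.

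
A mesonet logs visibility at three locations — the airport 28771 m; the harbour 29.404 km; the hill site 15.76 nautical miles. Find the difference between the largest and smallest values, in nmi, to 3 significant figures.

0.342 nmi

the airport: 28771 m = 15.53510 nmi.
the harbour: 29.404 km = 15.87689 nmi.
Spread: 15.87689 − 15.53510 = 0.342 nmi.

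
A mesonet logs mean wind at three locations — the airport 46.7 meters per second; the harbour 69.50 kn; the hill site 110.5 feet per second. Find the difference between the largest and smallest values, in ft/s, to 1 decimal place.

the airport: 46.7 m/s = 153.215 ft/s.
the harbour: 69.50 kt = 117.303 ft/s.
Spread: 153.215 − 110.500 = 42.7 ft/s.

42.7 ft/s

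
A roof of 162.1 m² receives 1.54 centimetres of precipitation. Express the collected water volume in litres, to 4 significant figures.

Depth: 1.54 cm × 10 = 15.4 mm.
1 mm over 1 m² is 1 L, so volume = 15.4 × 162.1 = 2496.34 L ≈ 2496 L.

2496 litres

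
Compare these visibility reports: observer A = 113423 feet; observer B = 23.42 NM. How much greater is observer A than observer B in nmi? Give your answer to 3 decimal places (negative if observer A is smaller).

-4.753 nmi

observer A: 113423 ft = 18.66703 nmi.
Difference: 18.66703 − 23.42000 = -4.753 nmi.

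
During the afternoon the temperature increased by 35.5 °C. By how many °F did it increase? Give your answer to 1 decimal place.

Converting a difference, only the 9/5 scale factor applies: Δ°F = 35.5 × 1.8 = 63.9 °F.

63.9 °F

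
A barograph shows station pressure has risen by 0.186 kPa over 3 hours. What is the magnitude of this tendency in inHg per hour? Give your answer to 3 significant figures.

0.0183 inHg per hour

0.186 kPa / 3 h × 0.2953 inHg/kPa = 0.0183 inHg/h.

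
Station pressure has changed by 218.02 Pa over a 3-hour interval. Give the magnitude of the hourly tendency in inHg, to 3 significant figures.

218.02 Pa / 3 h × 0.0002953 inHg/Pa = 0.0215 inHg/h.

0.0215 inHg per hour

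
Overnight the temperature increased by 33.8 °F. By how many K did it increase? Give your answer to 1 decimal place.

18.8 K

For a temperature change the 32° offset cancels: ΔK = 33.8 × 0.5556 = 18.8 K.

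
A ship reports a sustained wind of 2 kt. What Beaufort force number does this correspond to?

2 kt lies in the Beaufort 1 band (light air, 1–3 kt).

Beaufort force 1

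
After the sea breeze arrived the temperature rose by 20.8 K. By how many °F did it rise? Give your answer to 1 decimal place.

37.4 °F

Converting a difference, only the 9/5 scale factor applies: Δ°F = 20.8 × 1.8 = 37.4 °F.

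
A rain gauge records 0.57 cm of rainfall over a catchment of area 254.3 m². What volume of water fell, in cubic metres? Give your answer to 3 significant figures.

1.45 cubic metres

Depth: 0.57 cm × 10 = 5.7 mm.
1 mm over 1 m² is 1 L, so volume = 5.7 × 254.3 = 1449.51 L = 1.45 m³.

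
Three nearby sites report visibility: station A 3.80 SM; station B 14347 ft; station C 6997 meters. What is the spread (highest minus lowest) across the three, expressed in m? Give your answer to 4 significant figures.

2624 m

station A: 3.80 SM = 6115.51 m.
station B: 14347 ft = 4372.97 m.
Spread: 6997.00 − 4372.97 = 2624 m.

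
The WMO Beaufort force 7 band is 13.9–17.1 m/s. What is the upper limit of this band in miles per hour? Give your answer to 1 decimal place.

13.9–17.1 m/s × 2.237 = 31.1–38.3 mph.

38.3 mph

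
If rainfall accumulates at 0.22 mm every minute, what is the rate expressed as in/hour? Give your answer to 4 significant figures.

0.5197 in/hour

0.22 mm/minute × 0.0393701 in/mm × 60 minute/hour = 0.5197 in/hour.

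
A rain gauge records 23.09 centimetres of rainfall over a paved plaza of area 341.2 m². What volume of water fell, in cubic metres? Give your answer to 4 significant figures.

78.78 cubic metres

Depth: 23.09 cm × 10 = 230.9 mm.
1 mm over 1 m² is 1 L, so volume = 230.9 × 341.2 = 78783.08 L = 78.78 m³.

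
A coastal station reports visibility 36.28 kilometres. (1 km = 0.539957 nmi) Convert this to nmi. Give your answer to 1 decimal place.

19.6 nmi

1 km = 0.539957 nmi, so 36.28 × 0.539957 = 19.6 nmi.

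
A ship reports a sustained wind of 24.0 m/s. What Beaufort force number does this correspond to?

Beaufort force 9

24.0 m/s lies in the Beaufort 9 band (strong gale, 20.8–24.4 m/s).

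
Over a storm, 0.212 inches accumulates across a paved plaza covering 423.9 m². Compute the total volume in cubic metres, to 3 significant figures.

2.28 cubic metres

Depth: 0.212 in × 25.4 = 5.3848 mm.
1 mm over 1 m² is 1 L, so volume = 5.3848 × 423.9 = 2282.6167 L = 2.28 m³.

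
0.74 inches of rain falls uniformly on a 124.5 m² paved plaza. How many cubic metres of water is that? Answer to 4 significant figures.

Depth: 0.74 in × 25.4 = 18.796 mm.
1 mm over 1 m² is 1 L, so volume = 18.796 × 124.5 = 2340.102 L = 2.340 m³.

2.340 cubic metres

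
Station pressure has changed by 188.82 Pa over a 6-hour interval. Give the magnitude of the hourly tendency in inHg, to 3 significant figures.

0.00929 inHg per hour

188.82 Pa / 6 h × 0.0002953 inHg/Pa = 0.00929 inHg/h.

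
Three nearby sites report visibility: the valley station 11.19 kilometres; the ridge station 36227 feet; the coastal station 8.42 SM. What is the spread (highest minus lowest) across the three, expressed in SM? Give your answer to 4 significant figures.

the valley station: 11.19 km = 6.95314 SM.
the ridge station: 36227 ft = 6.86117 SM.
Spread: 8.42000 − 6.86117 = 1.559 SM.

1.559 SM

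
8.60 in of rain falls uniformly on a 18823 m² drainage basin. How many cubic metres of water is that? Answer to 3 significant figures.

Depth: 8.60 in × 25.4 = 218.44 mm.
1 mm over 1 m² is 1 L, so volume = 218.44 × 18823 = 4111696.1 L = 4110 m³.

4110 cubic metres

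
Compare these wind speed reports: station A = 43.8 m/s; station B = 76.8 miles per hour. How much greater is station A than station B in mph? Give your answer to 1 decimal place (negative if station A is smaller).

station A: 43.8 m/s = 97.978 mph.
Difference: 97.978 − 76.800 = 21.2 mph.

21.2 mph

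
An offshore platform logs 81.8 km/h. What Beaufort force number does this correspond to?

81.8 km/h = 22.7 m/s, which is Beaufort 9 (strong gale, 20.8–24.4 m/s).

Beaufort force 9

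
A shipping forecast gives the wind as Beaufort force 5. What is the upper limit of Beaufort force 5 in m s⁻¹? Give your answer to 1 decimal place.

Beaufort 5 (fresh breeze) spans 8.0–10.7 m/s.

10.7 m/s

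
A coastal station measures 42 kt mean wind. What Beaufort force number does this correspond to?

42 kt lies in the Beaufort 9 band (strong gale, 41–47 kt).

Beaufort force 9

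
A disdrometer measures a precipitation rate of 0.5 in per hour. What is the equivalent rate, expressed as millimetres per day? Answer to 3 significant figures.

305 mm/day

0.5 in/hour × 25.4 mm/in × 24 hour/day = 305 mm/day.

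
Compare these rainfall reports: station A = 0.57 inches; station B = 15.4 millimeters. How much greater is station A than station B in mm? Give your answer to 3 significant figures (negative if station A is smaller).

-0.922 mm

station A: 0.57 in = 14.47800 mm.
Difference: 14.47800 − 15.40000 = -0.922 mm.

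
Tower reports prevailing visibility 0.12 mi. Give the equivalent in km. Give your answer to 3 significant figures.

0.193 km

1 SM = 1.60934 km, so 0.12 × 1.60934 = 0.193 km.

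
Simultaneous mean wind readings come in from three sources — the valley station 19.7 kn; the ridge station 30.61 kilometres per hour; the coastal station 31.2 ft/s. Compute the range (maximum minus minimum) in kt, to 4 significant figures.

3.172 kt

the ridge station: 30.61 km/h = 16.52808 kt.
the coastal station: 31.2 ft/s = 18.48549 kt.
Spread: 19.70000 − 16.52808 = 3.172 kt.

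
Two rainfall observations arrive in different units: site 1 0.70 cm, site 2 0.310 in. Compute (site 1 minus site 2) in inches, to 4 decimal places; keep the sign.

site 1: 0.70 cm = 0.275591 in.
Difference: 0.275591 − 0.310000 = -0.0344 in.

-0.0344 in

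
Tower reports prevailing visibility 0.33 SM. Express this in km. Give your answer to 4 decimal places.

1 SM = 1.60934 km, so 0.33 × 1.60934 = 0.5311 km.

0.5311 km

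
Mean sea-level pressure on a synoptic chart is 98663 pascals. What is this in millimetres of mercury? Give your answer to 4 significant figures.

1 Pa = 0.00750062 mmHg, so 98663 × 0.00750062 = 740.0 mmHg.

740.0 mmHg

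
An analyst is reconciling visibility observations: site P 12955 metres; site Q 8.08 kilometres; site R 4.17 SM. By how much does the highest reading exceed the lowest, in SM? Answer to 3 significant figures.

site P: 12955 m = 8.0499 SM.
site Q: 8.08 km = 5.0207 SM.
Spread: 8.0499 − 4.1700 = 3.88 SM.

3.88 SM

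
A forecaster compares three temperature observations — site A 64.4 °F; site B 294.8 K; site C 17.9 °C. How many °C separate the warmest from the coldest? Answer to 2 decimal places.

site A: 64.4 °F = 18.000 °C.
site B: 294.8 K = 21.650 °C.
Spread: 21.650 − 17.900 = 3.750 °C.

3.75 °C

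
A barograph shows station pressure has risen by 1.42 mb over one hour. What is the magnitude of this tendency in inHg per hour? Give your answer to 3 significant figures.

1.42 mb / 1 h × 0.02953 inHg/mb = 0.0419 inHg/h.

0.0419 inHg per hour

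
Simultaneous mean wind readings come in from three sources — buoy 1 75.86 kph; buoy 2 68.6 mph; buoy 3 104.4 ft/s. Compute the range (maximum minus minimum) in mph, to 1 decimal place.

buoy 1: 75.86 km/h = 47.137 mph.
buoy 3: 104.4 ft/s = 71.182 mph.
Spread: 71.182 − 47.137 = 24.0 mph.

24.0 mph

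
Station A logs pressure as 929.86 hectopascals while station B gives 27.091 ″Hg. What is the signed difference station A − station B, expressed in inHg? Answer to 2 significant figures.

station A: 929.86 hPa = 27.4587 inHg.
Difference: 27.4587 − 27.0910 = 0.37 inHg.

0.37 inHg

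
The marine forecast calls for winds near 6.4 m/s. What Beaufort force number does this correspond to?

Beaufort force 4

6.4 m/s lies in the Beaufort 4 band (moderate breeze, 5.5–7.9 m/s).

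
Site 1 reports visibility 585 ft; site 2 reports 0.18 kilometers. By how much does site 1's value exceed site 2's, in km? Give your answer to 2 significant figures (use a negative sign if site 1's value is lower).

site 1: 585 ft = 0.178308 km.
Difference: 0.178308 − 0.180000 = -0.0017 km.

-0.0017 km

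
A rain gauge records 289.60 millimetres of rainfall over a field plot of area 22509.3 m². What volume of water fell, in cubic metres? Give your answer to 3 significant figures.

1 mm over 1 m² is 1 L, so volume = 289.6 × 22509.3 = 6518693.3 L = 6520 m³.

6520 cubic metres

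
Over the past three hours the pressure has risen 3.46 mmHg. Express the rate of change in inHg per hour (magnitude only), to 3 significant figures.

3.46 mmHg / 3 h × 0.0393701 inHg/mmHg = 0.0454 inHg/h.

0.0454 inHg per hour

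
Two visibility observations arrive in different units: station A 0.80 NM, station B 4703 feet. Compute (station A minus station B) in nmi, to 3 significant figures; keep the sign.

station B: 4703 ft = 0.774014 nmi.
Difference: 0.800000 − 0.774014 = 0.0260 nmi.

0.0260 nmi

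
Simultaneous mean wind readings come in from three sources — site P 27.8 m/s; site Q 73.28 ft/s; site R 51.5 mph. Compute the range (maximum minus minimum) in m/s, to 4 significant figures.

5.464 m/s

site Q: 73.28 ft/s = 22.33574 m/s.
site R: 51.5 mph = 23.02256 m/s.
Spread: 27.80000 − 22.33574 = 5.464 m/s.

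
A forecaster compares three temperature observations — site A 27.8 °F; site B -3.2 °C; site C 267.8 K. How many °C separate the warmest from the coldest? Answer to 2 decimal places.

3.02 °C

site A: 27.8 °F = -2.333 °C.
site C: 267.8 K = -5.350 °C.
Spread: (-2.333) − (-5.350) = 3.017 °C.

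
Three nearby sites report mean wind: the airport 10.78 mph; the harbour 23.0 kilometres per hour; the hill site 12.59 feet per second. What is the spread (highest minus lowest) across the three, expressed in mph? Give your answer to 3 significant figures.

the harbour: 23.0 km/h = 14.2915 mph.
the hill site: 12.59 ft/s = 8.5841 mph.
Spread: 14.2915 − 8.5841 = 5.71 mph.

5.71 mph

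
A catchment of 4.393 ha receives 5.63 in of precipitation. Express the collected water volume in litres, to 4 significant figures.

6282000 litres

Depth: 5.63 in × 25.4 = 143.002 mm.
Area: 4.393 ha = 43930 m².
1 mm over 1 m² is 1 L, so volume = 143.002 × 43930 = 6282077.9 L ≈ 6282000 L.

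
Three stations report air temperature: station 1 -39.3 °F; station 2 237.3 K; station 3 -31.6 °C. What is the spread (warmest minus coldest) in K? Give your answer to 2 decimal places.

station 1: -39.3 °F = -39.611 °C.
station 2: 237.3 K = -35.850 °C.
Spread: (-31.600) − (-39.611) = 8.011 °C.

8.01 K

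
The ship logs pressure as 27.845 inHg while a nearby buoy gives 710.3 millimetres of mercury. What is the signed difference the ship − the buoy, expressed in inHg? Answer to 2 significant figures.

-0.12 inHg

the buoy: 710.3 mmHg = 27.9646 inHg.
Difference: 27.8450 − 27.9646 = -0.12 inHg.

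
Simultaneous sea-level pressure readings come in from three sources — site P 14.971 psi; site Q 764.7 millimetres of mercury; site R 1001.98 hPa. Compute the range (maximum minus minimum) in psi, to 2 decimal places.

0.44 psi

site Q: 764.7 mmHg = 14.7868 psi.
site R: 1001.98 hPa = 14.5325 psi.
Spread: 14.9710 − 14.5325 = 0.44 psi.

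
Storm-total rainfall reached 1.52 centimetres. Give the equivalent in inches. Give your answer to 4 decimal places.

1 cm = 0.393701 in, so 1.52 × 0.393701 = 0.5984 in.

0.5984 in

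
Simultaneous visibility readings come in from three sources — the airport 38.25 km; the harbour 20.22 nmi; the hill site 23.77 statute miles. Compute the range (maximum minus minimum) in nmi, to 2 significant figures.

the airport: 38.25 km = 20.6533 nmi.
the hill site: 23.77 SM = 20.6556 nmi.
Spread: 20.6556 − 20.2200 = 0.44 nmi.

0.44 nmi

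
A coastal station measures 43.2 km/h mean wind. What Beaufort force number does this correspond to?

Beaufort force 6

43.2 km/h = 12.0 m/s, which is Beaufort 6 (strong breeze, 10.8–13.8 m/s).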